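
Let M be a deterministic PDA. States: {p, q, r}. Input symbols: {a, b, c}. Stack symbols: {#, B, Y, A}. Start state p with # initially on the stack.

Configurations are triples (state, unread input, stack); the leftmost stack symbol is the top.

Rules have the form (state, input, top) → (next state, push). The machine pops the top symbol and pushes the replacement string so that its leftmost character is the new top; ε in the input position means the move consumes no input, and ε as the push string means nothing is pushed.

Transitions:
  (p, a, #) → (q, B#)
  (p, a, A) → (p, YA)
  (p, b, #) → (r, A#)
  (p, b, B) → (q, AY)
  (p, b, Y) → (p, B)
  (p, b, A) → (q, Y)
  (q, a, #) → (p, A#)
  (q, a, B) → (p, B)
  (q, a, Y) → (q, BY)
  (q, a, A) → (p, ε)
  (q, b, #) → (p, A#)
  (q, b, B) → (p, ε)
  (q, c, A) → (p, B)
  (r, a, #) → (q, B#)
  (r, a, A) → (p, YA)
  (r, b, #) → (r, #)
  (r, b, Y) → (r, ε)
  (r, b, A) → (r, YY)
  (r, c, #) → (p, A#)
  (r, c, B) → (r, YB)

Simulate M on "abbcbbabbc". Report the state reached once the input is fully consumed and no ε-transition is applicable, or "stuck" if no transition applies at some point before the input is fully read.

(p, abbcbbabbc, #)
  read a, top #: go to q, push B# → (q, bbcbbabbc, B#)
  read b, top B: go to p, push ε → (p, bcbbabbc, #)
  read b, top #: go to r, push A# → (r, cbbabbc, A#)
No transition for (r, c, top A); M blocks with input cbbabbc remaining.

stuck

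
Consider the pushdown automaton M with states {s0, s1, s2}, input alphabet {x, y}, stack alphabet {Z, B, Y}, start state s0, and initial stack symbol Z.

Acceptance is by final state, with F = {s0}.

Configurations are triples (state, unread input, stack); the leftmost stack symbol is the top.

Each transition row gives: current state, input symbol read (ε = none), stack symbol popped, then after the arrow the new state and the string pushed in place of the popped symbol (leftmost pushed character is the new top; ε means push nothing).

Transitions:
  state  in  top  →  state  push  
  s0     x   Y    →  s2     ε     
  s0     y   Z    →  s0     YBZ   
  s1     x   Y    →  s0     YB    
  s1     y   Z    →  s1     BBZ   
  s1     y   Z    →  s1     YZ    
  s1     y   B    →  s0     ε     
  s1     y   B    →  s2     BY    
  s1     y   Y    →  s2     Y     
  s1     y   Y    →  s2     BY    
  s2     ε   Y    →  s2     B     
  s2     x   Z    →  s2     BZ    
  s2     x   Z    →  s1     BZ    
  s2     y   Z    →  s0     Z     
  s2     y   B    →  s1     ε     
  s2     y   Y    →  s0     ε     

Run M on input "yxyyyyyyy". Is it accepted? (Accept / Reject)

Accept

One accepting computation: (s0, yxyyyyyyy, Z) ⊢ (s0, xyyyyyyy, YBZ) ⊢ (s2, yyyyyyy, BZ) ⊢ (s1, yyyyyy, Z) ⊢ (s1, yyyyy, YZ) ⊢ (s2, yyyy, BYZ) ⊢ (s1, yyy, YZ) ⊢ (s2, yy, YZ) ⊢ (s0, y, Z) ⊢ (s0, ε, YBZ)
All input consumed and state s0 ∈ F.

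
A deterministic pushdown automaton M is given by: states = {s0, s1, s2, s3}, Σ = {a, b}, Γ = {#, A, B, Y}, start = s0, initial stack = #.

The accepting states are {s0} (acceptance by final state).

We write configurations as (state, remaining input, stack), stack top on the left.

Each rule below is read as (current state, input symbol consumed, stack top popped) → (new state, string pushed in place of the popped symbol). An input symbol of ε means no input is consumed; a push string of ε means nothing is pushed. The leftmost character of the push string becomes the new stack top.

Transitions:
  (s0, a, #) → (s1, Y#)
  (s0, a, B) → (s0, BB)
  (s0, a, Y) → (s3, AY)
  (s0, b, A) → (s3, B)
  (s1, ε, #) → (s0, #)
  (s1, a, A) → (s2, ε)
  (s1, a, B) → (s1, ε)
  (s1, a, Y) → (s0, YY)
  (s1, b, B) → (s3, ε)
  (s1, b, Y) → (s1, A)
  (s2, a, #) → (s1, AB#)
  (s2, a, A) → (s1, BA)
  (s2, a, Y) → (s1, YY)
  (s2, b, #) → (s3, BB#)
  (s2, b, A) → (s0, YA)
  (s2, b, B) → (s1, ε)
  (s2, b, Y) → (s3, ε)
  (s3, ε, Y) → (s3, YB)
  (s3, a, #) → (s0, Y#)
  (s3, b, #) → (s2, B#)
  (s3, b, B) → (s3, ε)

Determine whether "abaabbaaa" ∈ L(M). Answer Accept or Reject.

(s0, abaabbaaa, #)
  read a, top #: go to s1, push Y# → (s1, baabbaaa, Y#)
  read b, top Y: go to s1, push A → (s1, aabbaaa, A#)
  read a, top A: go to s2, push ε → (s2, abbaaa, #)
  read a, top #: go to s1, push AB# → (s1, bbaaa, AB#)
No transition applies at (s1, bbaaa, AB#); input not fully consumed.

Reject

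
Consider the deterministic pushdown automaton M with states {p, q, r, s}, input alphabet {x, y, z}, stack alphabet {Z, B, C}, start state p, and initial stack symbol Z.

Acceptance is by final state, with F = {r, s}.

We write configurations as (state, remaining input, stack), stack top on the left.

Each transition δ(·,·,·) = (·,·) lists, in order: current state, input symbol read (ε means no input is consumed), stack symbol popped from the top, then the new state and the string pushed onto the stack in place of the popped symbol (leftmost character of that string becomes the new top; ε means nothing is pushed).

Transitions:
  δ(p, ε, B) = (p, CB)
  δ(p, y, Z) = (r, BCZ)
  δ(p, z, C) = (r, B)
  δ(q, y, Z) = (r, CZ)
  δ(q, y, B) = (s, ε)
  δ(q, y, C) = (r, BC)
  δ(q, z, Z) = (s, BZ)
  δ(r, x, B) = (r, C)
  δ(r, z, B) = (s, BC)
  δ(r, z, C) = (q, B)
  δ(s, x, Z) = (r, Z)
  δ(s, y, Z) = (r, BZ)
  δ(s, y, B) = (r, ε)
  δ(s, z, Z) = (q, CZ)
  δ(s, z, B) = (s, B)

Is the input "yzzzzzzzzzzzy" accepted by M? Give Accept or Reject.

Accept

(p, yzzzzzzzzzzzy, Z)
  read y, top Z: go to r, push BCZ → (r, zzzzzzzzzzzy, BCZ)
  read z, top B: go to s, push BC → (s, zzzzzzzzzzy, BCCZ)
  read z, top B: go to s, push B → (s, zzzzzzzzzy, BCCZ)
  read z, top B: go to s, push B → (s, zzzzzzzzy, BCCZ)
  read z, top B: go to s, push B → (s, zzzzzzzy, BCCZ)
  read z, top B: go to s, push B → (s, zzzzzzy, BCCZ)
  read z, top B: go to s, push B → (s, zzzzzy, BCCZ)
  read z, top B: go to s, push B → (s, zzzzy, BCCZ)
  read z, top B: go to s, push B → (s, zzzy, BCCZ)
  read z, top B: go to s, push B → (s, zzy, BCCZ)
  read z, top B: go to s, push B → (s, zy, BCCZ)
  read z, top B: go to s, push B → (s, y, BCCZ)
  read y, top B: go to r, push ε → (r, ε, CCZ)
All input consumed; state r ∈ F.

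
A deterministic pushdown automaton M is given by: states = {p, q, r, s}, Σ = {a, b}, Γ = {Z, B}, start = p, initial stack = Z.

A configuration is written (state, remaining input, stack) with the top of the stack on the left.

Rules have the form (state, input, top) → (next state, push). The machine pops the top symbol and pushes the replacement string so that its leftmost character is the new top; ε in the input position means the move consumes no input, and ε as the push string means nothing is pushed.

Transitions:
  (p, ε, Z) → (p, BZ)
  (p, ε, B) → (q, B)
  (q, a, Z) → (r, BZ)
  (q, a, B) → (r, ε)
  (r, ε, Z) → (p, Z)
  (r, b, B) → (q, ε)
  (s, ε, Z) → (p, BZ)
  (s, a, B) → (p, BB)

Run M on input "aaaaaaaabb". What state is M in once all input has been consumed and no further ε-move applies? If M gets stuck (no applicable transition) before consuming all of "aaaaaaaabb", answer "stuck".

(p, aaaaaaaabb, Z)
  ε-move, top Z: go to p, push BZ → (p, aaaaaaaabb, BZ)
  ε-move, top B: go to q, push B → (q, aaaaaaaabb, BZ)
  read a, top B: go to r, push ε → (r, aaaaaaabb, Z)
  ε-move, top Z: go to p, push Z → (p, aaaaaaabb, Z)
  ε-move, top Z: go to p, push BZ → (p, aaaaaaabb, BZ)
  ε-move, top B: go to q, push B → (q, aaaaaaabb, BZ)
  read a, top B: go to r, push ε → (r, aaaaaabb, Z)
  ε-move, top Z: go to p, push Z → (p, aaaaaabb, Z)
  ε-move, top Z: go to p, push BZ → (p, aaaaaabb, BZ)
  ε-move, top B: go to q, push B → (q, aaaaaabb, BZ)
  read a, top B: go to r, push ε → (r, aaaaabb, Z)
  ε-move, top Z: go to p, push Z → (p, aaaaabb, Z)
  ε-move, top Z: go to p, push BZ → (p, aaaaabb, BZ)
  ε-move, top B: go to q, push B → (q, aaaaabb, BZ)
  read a, top B: go to r, push ε → (r, aaaabb, Z)
  ε-move, top Z: go to p, push Z → (p, aaaabb, Z)
  ε-move, top Z: go to p, push BZ → (p, aaaabb, BZ)
  ε-move, top B: go to q, push B → (q, aaaabb, BZ)
  read a, top B: go to r, push ε → (r, aaabb, Z)
  ε-move, top Z: go to p, push Z → (p, aaabb, Z)
  ε-move, top Z: go to p, push BZ → (p, aaabb, BZ)
  ε-move, top B: go to q, push B → (q, aaabb, BZ)
  read a, top B: go to r, push ε → (r, aabb, Z)
  ε-move, top Z: go to p, push Z → (p, aabb, Z)
  ε-move, top Z: go to p, push BZ → (p, aabb, BZ)
  ε-move, top B: go to q, push B → (q, aabb, BZ)
  read a, top B: go to r, push ε → (r, abb, Z)
  ε-move, top Z: go to p, push Z → (p, abb, Z)
  ε-move, top Z: go to p, push BZ → (p, abb, BZ)
  ε-move, top B: go to q, push B → (q, abb, BZ)
  read a, top B: go to r, push ε → (r, bb, Z)
  ε-move, top Z: go to p, push Z → (p, bb, Z)
  ε-move, top Z: go to p, push BZ → (p, bb, BZ)
  ε-move, top B: go to q, push B → (q, bb, BZ)
No transition for (q, b, top B); M blocks with input bb remaining.

stuck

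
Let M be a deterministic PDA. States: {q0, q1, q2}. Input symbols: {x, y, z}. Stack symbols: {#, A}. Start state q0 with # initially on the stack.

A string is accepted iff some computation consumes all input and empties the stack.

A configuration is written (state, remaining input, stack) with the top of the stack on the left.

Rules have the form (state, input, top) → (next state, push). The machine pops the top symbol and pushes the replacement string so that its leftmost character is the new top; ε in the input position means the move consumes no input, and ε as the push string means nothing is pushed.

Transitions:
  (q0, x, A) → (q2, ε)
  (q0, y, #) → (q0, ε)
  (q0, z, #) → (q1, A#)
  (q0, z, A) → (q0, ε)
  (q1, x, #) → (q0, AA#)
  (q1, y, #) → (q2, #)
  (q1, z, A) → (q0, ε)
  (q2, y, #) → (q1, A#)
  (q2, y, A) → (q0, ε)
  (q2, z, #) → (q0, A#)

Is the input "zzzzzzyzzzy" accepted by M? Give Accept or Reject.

Reject

(q0, zzzzzzyzzzy, #)
  read z, top #: go to q1, push A# → (q1, zzzzzyzzzy, A#)
  read z, top A: go to q0, push ε → (q0, zzzzyzzzy, #)
  read z, top #: go to q1, push A# → (q1, zzzyzzzy, A#)
  read z, top A: go to q0, push ε → (q0, zzyzzzy, #)
  read z, top #: go to q1, push A# → (q1, zyzzzy, A#)
  read z, top A: go to q0, push ε → (q0, yzzzy, #)
  read y, top #: go to q0, push ε → (q0, zzzy, ε)
No transition applies at (q0, zzzy, ε); input not fully consumed.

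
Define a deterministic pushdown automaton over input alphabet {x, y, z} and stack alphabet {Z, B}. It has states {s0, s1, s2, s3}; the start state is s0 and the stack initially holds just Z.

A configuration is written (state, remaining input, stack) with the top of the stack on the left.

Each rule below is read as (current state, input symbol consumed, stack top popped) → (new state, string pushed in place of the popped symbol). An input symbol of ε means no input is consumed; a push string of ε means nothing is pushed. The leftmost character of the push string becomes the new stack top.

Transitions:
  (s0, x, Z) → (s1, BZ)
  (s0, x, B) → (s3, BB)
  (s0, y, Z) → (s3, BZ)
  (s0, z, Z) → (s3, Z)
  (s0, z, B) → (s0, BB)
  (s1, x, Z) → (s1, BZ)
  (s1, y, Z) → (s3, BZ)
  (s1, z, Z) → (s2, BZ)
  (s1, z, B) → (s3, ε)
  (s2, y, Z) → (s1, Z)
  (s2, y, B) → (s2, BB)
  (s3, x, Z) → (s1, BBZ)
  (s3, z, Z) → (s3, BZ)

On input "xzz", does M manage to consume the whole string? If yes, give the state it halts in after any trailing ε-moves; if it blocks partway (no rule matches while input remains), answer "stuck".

s3

(s0, xzz, Z) ⊢ (s1, zz, BZ) ⊢ (s3, z, Z) ⊢ (s3, ε, BZ)
All input consumed; M is in state s3.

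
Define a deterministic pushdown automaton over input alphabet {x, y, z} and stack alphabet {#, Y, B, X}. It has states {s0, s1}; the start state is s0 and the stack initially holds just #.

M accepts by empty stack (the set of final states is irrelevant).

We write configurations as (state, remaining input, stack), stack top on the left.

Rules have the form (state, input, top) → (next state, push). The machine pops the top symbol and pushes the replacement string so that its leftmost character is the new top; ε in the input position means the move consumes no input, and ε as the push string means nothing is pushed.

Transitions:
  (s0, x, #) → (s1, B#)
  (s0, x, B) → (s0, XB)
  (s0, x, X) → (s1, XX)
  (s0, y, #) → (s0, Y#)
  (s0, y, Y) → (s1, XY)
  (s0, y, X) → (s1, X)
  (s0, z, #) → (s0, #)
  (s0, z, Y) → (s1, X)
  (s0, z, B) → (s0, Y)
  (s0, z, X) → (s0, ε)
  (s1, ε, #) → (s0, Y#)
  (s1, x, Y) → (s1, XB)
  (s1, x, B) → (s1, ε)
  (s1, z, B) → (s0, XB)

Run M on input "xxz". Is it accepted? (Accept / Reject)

Reject

(s0, xxz, #) ⊢ (s1, xz, B#) ⊢ (s1, z, #) ⊢ (s0, z, Y#) ⊢ (s1, ε, X#)
All input consumed; stack is X#, not empty, and no further ε-move applies.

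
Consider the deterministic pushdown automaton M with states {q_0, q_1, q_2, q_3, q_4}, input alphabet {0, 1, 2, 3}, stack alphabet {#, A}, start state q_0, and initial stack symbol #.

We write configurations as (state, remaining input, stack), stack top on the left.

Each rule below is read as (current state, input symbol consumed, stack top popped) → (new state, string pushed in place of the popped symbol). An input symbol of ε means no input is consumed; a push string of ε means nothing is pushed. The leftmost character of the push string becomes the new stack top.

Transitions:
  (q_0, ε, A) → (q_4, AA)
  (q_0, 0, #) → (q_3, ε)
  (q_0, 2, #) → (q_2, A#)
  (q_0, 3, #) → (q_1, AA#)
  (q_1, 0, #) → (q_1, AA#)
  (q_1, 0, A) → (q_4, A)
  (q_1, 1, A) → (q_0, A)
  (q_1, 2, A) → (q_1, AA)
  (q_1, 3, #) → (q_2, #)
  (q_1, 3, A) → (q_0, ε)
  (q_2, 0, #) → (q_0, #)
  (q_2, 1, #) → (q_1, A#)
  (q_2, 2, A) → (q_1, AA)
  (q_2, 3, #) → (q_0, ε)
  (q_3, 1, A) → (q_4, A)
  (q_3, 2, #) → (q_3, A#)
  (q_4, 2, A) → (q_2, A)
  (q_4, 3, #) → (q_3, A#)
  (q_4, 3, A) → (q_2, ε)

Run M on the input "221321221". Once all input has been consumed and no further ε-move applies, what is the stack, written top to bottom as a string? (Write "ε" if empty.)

AAAAAA#

(q_0, 221321221, #)
  read 2, top #: go to q_2, push A# → (q_2, 21321221, A#)
  read 2, top A: go to q_1, push AA → (q_1, 1321221, AA#)
  read 1, top A: go to q_0, push A → (q_0, 321221, AA#)
  ε-move, top A: go to q_4, push AA → (q_4, 321221, AAA#)
  read 3, top A: go to q_2, push ε → (q_2, 21221, AA#)
  read 2, top A: go to q_1, push AA → (q_1, 1221, AAA#)
  read 1, top A: go to q_0, push A → (q_0, 221, AAA#)
  ε-move, top A: go to q_4, push AA → (q_4, 221, AAAA#)
  read 2, top A: go to q_2, push A → (q_2, 21, AAAA#)
  read 2, top A: go to q_1, push AA → (q_1, 1, AAAAA#)
  read 1, top A: go to q_0, push A → (q_0, ε, AAAAA#)
  ε-move, top A: go to q_4, push AA → (q_4, ε, AAAAAA#)
All input consumed in state q_4 with stack AAAAAA#.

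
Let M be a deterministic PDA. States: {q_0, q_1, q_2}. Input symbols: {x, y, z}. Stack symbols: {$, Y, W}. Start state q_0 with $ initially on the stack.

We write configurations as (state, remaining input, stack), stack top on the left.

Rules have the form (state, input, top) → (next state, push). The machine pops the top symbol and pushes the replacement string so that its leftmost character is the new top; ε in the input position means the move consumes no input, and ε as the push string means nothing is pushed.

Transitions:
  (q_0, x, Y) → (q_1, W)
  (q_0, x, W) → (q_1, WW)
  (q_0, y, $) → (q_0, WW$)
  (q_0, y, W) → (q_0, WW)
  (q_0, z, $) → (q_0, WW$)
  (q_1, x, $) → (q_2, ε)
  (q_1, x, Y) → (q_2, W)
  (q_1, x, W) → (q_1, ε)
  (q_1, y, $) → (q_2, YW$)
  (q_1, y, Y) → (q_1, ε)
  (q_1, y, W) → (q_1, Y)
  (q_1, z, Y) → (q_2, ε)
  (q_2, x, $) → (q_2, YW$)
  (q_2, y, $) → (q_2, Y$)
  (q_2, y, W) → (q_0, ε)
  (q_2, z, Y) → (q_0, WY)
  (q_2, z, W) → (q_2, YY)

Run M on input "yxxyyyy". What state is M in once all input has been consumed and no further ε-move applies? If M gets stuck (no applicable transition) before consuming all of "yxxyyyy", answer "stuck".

(q_0, yxxyyyy, $)
  read y, top $: go to q_0, push WW$ → (q_0, xxyyyy, WW$)
  read x, top W: go to q_1, push WW → (q_1, xyyyy, WWW$)
  read x, top W: go to q_1, push ε → (q_1, yyyy, WW$)
  read y, top W: go to q_1, push Y → (q_1, yyy, YW$)
  read y, top Y: go to q_1, push ε → (q_1, yy, W$)
  read y, top W: go to q_1, push Y → (q_1, y, Y$)
  read y, top Y: go to q_1, push ε → (q_1, ε, $)
All input consumed; M is in state q_1.

q_1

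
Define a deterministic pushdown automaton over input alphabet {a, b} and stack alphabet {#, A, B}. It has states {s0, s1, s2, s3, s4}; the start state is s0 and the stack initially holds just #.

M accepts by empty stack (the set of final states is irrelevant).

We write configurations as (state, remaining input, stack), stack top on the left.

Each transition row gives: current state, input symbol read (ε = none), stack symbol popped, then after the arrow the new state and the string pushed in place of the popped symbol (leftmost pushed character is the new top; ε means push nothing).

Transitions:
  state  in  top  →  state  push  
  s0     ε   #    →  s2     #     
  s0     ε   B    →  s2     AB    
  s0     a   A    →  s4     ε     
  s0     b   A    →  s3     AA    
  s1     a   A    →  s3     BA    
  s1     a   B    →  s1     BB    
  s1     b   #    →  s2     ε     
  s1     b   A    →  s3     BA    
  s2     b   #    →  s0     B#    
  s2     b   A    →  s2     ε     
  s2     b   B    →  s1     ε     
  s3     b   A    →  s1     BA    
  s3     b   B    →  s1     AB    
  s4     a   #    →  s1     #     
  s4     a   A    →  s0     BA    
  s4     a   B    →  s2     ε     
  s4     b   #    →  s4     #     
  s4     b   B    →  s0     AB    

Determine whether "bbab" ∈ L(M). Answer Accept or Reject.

Reject

(s0, bbab, #)
  ε-move, top #: go to s2, push # → (s2, bbab, #)
  read b, top #: go to s0, push B# → (s0, bab, B#)
  ε-move, top B: go to s2, push AB → (s2, bab, AB#)
  read b, top A: go to s2, push ε → (s2, ab, B#)
No transition applies at (s2, ab, B#); input not fully consumed.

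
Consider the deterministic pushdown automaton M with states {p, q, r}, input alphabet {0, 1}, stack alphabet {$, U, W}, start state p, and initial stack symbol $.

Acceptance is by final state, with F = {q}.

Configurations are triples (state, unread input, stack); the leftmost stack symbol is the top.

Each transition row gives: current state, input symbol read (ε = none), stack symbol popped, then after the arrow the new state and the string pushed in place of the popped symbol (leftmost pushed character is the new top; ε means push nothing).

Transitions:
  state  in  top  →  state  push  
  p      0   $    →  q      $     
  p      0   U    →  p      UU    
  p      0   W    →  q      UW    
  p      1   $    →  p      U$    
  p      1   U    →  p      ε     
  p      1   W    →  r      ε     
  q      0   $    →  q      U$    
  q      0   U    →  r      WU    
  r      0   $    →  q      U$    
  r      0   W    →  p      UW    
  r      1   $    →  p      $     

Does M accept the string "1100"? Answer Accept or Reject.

Accept

(p, 1100, $)
  read 1, top $: go to p, push U$ → (p, 100, U$)
  read 1, top U: go to p, push ε → (p, 00, $)
  read 0, top $: go to q, push $ → (q, 0, $)
  read 0, top $: go to q, push U$ → (q, ε, U$)
All input consumed; state q ∈ F.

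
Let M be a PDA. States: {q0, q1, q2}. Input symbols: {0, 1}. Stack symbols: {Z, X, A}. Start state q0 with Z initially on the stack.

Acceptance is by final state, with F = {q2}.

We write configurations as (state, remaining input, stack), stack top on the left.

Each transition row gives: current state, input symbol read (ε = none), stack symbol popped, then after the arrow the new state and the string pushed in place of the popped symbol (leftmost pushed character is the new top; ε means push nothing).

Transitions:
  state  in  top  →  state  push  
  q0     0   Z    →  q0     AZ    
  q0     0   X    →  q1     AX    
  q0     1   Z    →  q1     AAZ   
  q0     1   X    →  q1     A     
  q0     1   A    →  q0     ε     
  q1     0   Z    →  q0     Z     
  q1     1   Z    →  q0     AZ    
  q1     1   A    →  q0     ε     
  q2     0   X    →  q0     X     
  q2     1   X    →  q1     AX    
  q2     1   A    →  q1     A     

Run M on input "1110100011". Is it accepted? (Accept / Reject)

No computation consumes all input and reaches a final state.

Reject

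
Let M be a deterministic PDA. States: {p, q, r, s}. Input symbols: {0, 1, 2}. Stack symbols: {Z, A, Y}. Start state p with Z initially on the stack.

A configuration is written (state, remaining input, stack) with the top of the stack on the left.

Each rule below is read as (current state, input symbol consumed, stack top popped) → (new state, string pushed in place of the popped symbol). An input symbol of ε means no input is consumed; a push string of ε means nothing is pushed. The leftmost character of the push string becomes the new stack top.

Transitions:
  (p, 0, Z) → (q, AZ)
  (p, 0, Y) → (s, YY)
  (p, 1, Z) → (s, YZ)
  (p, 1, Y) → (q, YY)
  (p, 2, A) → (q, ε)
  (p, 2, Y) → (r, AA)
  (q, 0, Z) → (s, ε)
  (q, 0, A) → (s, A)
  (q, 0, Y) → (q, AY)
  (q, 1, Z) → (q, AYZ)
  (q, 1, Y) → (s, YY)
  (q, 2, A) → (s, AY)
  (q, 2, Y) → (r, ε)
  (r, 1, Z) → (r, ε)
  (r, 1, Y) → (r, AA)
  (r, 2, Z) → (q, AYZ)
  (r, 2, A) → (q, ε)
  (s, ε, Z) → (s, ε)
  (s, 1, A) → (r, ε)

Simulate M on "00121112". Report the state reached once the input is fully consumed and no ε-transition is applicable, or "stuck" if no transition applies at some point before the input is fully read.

stuck

(p, 00121112, Z) ⊢ (q, 0121112, AZ) ⊢ (s, 121112, AZ) ⊢ (r, 21112, Z) ⊢ (q, 1112, AYZ)
No transition for (q, 1, top A); M blocks with input 1112 remaining.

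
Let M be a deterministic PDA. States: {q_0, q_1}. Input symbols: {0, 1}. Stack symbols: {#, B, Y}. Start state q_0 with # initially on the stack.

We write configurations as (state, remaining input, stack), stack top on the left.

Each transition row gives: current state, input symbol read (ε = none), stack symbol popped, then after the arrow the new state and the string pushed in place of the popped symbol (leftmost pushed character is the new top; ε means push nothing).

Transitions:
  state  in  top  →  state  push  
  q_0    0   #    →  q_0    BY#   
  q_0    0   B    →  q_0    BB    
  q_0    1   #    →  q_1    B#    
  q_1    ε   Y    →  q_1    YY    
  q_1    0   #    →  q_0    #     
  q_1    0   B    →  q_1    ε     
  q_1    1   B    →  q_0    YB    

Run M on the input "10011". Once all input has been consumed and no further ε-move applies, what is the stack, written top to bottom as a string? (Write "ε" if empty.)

(q_0, 10011, #) ⊢ (q_1, 0011, B#) ⊢ (q_1, 011, #) ⊢ (q_0, 11, #) ⊢ (q_1, 1, B#) ⊢ (q_0, ε, YB#)
All input consumed in state q_0 with stack YB#.

YB#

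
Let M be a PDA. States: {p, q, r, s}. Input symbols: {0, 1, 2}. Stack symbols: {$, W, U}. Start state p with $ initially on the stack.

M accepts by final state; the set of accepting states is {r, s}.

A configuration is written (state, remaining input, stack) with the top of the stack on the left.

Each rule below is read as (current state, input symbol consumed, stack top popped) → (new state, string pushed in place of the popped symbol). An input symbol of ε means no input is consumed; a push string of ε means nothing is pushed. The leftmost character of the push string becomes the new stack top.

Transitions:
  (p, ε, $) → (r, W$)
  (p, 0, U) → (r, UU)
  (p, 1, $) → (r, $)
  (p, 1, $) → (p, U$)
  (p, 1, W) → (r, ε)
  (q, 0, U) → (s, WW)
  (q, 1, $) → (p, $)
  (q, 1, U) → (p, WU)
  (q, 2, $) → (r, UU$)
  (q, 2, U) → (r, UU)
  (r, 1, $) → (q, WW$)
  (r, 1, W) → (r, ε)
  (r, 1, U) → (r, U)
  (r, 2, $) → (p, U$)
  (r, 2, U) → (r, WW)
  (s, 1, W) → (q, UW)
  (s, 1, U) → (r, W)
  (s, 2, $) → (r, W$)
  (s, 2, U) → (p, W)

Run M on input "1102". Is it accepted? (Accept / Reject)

No computation consumes all input and reaches a final state.

Reject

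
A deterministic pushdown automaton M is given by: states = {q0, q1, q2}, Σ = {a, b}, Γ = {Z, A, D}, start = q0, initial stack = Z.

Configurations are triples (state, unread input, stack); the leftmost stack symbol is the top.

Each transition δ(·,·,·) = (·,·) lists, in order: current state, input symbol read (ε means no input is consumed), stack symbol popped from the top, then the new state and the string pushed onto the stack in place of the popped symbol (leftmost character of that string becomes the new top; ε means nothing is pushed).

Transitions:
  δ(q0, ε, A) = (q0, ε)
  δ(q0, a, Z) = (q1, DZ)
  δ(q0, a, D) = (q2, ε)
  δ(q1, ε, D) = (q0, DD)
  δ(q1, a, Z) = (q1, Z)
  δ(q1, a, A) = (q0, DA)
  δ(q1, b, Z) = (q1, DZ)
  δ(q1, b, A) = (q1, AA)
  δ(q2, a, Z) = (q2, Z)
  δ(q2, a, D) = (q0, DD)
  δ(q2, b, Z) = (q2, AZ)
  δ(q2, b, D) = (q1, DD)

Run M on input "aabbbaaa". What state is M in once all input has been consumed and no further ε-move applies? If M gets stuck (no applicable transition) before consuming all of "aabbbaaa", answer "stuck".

stuck

(q0, aabbbaaa, Z) ⊢ (q1, abbbaaa, DZ) ⊢ (q0, abbbaaa, DDZ) ⊢ (q2, bbbaaa, DZ) ⊢ (q1, bbaaa, DDZ) ⊢ (q0, bbaaa, DDDZ)
No transition for (q0, b, top D); M blocks with input bbaaa remaining.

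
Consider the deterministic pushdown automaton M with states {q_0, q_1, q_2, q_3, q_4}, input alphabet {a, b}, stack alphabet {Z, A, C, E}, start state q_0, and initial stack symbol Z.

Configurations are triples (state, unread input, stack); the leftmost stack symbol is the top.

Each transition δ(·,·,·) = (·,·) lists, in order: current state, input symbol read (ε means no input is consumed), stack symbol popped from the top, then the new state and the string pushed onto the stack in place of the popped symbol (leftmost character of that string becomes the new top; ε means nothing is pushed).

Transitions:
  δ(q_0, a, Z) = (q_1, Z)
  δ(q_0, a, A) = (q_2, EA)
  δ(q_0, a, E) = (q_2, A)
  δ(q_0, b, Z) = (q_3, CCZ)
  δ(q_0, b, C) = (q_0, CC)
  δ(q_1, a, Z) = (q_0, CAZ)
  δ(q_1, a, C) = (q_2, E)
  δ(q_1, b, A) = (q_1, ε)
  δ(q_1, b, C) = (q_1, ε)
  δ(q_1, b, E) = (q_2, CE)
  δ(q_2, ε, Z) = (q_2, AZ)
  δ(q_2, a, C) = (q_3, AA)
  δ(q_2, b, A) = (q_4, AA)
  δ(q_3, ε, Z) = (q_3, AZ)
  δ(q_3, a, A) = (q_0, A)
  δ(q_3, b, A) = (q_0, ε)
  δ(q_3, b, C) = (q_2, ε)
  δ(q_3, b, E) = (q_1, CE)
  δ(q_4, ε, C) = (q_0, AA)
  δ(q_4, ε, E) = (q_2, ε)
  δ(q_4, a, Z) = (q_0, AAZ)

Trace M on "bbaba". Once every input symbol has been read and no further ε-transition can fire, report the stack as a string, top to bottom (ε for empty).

EAZ

(q_0, bbaba, Z) ⊢ (q_3, baba, CCZ) ⊢ (q_2, aba, CZ) ⊢ (q_3, ba, AAZ) ⊢ (q_0, a, AZ) ⊢ (q_2, ε, EAZ)
All input consumed in state q_2 with stack EAZ.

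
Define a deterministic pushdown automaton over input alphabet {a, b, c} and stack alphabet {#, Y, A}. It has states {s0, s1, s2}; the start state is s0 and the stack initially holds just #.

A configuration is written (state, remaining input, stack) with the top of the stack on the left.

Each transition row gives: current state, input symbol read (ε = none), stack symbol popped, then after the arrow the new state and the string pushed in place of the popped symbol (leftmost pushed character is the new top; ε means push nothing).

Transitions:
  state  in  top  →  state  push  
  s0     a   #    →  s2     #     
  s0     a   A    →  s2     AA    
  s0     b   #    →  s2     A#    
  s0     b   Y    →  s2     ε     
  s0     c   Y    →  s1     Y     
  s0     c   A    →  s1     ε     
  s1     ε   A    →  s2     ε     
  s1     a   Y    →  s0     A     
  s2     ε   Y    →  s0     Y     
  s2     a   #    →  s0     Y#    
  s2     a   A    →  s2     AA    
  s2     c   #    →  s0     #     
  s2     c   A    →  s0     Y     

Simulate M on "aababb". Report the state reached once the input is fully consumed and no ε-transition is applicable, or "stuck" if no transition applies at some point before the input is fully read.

stuck

(s0, aababb, #)
  read a, top #: go to s2, push # → (s2, ababb, #)
  read a, top #: go to s0, push Y# → (s0, babb, Y#)
  read b, top Y: go to s2, push ε → (s2, abb, #)
  read a, top #: go to s0, push Y# → (s0, bb, Y#)
  read b, top Y: go to s2, push ε → (s2, b, #)
No transition for (s2, b, top #); M blocks with input b remaining.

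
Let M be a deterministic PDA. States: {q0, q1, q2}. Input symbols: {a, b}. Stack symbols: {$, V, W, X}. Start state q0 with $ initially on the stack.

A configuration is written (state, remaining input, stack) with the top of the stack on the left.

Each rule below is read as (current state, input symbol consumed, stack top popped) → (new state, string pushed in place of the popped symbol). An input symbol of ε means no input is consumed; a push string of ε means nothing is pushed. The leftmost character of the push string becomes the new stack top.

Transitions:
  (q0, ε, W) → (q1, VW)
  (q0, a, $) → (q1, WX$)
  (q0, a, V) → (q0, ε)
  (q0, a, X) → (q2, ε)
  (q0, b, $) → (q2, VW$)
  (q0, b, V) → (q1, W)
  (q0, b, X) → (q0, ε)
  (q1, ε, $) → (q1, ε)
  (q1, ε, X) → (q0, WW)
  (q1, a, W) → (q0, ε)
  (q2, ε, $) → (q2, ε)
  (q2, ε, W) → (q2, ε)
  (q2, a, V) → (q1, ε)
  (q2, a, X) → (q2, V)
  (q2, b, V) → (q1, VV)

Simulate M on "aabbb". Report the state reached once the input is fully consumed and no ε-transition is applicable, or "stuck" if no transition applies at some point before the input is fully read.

q1

(q0, aabbb, $) ⊢ (q1, abbb, WX$) ⊢ (q0, bbb, X$) ⊢ (q0, bb, $) ⊢ (q2, b, VW$) ⊢ (q1, ε, VVW$)
All input consumed; M is in state q1.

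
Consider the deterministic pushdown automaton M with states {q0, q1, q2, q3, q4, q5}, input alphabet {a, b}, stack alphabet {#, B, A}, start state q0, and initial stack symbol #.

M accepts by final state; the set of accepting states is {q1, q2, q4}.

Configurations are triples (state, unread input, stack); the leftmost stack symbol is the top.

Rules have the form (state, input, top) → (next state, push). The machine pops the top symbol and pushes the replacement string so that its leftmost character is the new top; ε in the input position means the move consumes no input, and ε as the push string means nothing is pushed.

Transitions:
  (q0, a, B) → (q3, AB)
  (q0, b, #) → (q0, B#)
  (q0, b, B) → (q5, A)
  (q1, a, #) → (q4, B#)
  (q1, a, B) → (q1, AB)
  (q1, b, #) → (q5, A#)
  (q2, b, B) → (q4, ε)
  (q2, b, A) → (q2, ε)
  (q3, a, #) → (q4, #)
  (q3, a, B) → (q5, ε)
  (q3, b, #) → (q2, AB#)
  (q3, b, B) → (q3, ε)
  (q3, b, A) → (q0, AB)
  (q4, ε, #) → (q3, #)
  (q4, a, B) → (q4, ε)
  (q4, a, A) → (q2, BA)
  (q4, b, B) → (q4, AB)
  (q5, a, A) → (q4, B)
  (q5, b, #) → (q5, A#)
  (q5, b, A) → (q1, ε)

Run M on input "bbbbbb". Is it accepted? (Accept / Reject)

(q0, bbbbbb, #)
  read b, top #: go to q0, push B# → (q0, bbbbb, B#)
  read b, top B: go to q5, push A → (q5, bbbb, A#)
  read b, top A: go to q1, push ε → (q1, bbb, #)
  read b, top #: go to q5, push A# → (q5, bb, A#)
  read b, top A: go to q1, push ε → (q1, b, #)
  read b, top #: go to q5, push A# → (q5, ε, A#)
All input consumed; state q5 ∉ F and no further ε-move applies.

Reject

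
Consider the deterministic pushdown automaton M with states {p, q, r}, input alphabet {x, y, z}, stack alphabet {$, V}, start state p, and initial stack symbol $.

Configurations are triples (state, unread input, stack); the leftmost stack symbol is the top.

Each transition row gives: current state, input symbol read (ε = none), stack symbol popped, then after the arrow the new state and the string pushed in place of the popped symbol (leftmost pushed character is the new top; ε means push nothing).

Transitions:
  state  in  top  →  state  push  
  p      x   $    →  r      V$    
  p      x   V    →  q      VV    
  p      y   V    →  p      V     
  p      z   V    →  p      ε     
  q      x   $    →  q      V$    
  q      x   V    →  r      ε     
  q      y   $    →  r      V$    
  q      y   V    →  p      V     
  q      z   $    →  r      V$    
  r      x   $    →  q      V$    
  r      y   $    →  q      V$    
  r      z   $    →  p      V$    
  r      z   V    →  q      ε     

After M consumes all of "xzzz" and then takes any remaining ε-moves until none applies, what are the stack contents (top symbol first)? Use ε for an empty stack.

$

(p, xzzz, $)
  read x, top $: go to r, push V$ → (r, zzz, V$)
  read z, top V: go to q, push ε → (q, zz, $)
  read z, top $: go to r, push V$ → (r, z, V$)
  read z, top V: go to q, push ε → (q, ε, $)
All input consumed in state q with stack $.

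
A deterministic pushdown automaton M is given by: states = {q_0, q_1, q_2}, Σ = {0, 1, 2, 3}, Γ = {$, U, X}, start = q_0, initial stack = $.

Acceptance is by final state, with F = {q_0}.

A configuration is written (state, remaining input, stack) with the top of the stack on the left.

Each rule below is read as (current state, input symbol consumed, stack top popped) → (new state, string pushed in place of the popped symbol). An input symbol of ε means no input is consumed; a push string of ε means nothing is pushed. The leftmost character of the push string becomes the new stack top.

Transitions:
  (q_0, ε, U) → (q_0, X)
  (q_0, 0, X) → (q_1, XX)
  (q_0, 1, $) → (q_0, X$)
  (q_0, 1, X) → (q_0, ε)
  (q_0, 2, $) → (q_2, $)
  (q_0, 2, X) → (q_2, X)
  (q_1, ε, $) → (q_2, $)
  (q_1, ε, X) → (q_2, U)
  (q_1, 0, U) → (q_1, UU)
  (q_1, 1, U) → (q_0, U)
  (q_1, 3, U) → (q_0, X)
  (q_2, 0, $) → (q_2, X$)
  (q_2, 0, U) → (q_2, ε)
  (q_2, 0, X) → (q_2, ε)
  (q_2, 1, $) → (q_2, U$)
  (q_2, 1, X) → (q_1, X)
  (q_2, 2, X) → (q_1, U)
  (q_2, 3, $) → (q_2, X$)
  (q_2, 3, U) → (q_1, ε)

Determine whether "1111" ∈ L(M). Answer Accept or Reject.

(q_0, 1111, $)
  read 1, top $: go to q_0, push X$ → (q_0, 111, X$)
  read 1, top X: go to q_0, push ε → (q_0, 11, $)
  read 1, top $: go to q_0, push X$ → (q_0, 1, X$)
  read 1, top X: go to q_0, push ε → (q_0, ε, $)
All input consumed; state q_0 ∈ F.

Accept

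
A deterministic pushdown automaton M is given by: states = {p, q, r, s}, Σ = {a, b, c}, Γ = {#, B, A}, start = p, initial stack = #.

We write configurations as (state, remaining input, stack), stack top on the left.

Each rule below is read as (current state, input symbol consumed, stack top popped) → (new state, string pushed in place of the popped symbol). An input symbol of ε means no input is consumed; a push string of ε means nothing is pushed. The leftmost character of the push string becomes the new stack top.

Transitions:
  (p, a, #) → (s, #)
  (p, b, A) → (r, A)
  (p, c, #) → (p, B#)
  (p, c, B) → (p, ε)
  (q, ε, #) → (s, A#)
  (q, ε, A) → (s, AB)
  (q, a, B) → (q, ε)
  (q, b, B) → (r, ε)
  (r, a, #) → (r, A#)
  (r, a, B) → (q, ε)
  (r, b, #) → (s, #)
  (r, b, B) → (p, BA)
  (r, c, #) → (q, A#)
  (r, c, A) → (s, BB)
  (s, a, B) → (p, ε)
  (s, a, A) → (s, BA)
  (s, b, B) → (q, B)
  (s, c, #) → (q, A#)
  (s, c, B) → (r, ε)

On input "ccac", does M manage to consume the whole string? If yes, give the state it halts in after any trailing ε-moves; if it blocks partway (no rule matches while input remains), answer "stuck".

s

(p, ccac, #)
  read c, top #: go to p, push B# → (p, cac, B#)
  read c, top B: go to p, push ε → (p, ac, #)
  read a, top #: go to s, push # → (s, c, #)
  read c, top #: go to q, push A# → (q, ε, A#)
  ε-move, top A: go to s, push AB → (s, ε, AB#)
All input consumed; M is in state s.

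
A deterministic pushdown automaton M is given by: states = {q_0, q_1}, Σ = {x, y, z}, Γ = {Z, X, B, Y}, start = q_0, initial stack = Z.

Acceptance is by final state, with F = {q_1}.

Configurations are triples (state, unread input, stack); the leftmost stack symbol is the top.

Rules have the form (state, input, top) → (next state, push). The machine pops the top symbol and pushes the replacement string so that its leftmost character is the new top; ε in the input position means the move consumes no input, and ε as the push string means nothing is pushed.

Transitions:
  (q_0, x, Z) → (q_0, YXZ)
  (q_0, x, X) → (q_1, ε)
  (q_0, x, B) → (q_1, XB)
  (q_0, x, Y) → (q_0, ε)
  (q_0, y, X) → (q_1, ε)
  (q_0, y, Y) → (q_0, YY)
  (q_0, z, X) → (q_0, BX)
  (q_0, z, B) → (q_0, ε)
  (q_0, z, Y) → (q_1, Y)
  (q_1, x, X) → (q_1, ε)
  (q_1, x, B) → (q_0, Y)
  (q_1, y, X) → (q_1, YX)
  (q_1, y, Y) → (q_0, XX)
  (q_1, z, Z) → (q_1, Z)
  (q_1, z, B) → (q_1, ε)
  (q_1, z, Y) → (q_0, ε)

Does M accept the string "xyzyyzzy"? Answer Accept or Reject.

(q_0, xyzyyzzy, Z) ⊢ (q_0, yzyyzzy, YXZ) ⊢ (q_0, zyyzzy, YYXZ) ⊢ (q_1, yyzzy, YYXZ) ⊢ (q_0, yzzy, XXYXZ) ⊢ (q_1, zzy, XYXZ)
No transition applies at (q_1, zzy, XYXZ); input not fully consumed.

Reject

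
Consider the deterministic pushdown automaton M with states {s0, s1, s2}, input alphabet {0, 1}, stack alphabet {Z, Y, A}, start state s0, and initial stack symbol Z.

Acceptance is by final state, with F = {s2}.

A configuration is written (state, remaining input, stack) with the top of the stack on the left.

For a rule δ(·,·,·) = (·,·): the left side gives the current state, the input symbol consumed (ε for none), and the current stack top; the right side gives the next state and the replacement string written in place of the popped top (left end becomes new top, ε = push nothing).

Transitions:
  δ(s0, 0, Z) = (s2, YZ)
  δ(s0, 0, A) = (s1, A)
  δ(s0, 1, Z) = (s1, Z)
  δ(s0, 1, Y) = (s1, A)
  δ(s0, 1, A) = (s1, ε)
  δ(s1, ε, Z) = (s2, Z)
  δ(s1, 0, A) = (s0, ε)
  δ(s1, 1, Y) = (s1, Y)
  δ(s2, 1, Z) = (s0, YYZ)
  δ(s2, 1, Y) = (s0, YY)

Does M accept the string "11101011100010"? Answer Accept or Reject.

Reject

(s0, 11101011100010, Z)
  read 1, top Z: go to s1, push Z → (s1, 1101011100010, Z)
  ε-move, top Z: go to s2, push Z → (s2, 1101011100010, Z)
  read 1, top Z: go to s0, push YYZ → (s0, 101011100010, YYZ)
  read 1, top Y: go to s1, push A → (s1, 01011100010, AYZ)
  read 0, top A: go to s0, push ε → (s0, 1011100010, YZ)
  read 1, top Y: go to s1, push A → (s1, 011100010, AZ)
  read 0, top A: go to s0, push ε → (s0, 11100010, Z)
  read 1, top Z: go to s1, push Z → (s1, 1100010, Z)
  ε-move, top Z: go to s2, push Z → (s2, 1100010, Z)
  read 1, top Z: go to s0, push YYZ → (s0, 100010, YYZ)
  read 1, top Y: go to s1, push A → (s1, 00010, AYZ)
  read 0, top A: go to s0, push ε → (s0, 0010, YZ)
No transition applies at (s0, 0010, YZ); input not fully consumed.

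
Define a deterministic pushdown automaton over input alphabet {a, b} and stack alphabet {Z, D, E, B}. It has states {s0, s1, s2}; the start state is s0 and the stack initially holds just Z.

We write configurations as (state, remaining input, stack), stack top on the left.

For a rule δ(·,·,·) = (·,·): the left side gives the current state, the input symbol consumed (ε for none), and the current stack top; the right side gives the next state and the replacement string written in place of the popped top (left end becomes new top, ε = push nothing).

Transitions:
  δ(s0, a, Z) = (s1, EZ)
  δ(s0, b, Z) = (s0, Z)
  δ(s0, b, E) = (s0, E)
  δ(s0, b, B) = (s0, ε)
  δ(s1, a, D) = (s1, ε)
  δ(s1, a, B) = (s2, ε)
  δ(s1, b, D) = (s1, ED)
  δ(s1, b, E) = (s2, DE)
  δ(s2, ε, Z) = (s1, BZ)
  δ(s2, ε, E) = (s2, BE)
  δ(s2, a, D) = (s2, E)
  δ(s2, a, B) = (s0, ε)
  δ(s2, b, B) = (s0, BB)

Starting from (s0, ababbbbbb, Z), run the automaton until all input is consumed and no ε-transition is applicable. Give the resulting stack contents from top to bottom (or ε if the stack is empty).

(s0, ababbbbbb, Z)
  read a, top Z: go to s1, push EZ → (s1, babbbbbb, EZ)
  read b, top E: go to s2, push DE → (s2, abbbbbb, DEZ)
  read a, top D: go to s2, push E → (s2, bbbbbb, EEZ)
  ε-move, top E: go to s2, push BE → (s2, bbbbbb, BEEZ)
  read b, top B: go to s0, push BB → (s0, bbbbb, BBEEZ)
  read b, top B: go to s0, push ε → (s0, bbbb, BEEZ)
  read b, top B: go to s0, push ε → (s0, bbb, EEZ)
  read b, top E: go to s0, push E → (s0, bb, EEZ)
  read b, top E: go to s0, push E → (s0, b, EEZ)
  read b, top E: go to s0, push E → (s0, ε, EEZ)
All input consumed in state s0 with stack EEZ.

EEZ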